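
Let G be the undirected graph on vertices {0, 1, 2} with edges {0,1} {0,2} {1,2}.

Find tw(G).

2

A width-2 tree decomposition is:
Bags: B1 = {0, 1, 2}
Tree: (single bag)
With just one bag of size 3, the width is 3 − 1 = 2, so tw(G) ≤ 2. On the other hand G contains the 3-clique {0, 1, 2}. A clique must lie in a single bag of any decomposition, so no decomposition can have width below 2. Therefore the treewidth is 2.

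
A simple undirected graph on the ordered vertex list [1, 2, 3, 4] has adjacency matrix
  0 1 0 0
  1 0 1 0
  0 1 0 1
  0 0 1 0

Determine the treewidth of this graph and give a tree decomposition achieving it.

Treewidth 1.
One optimal decomposition is:
Bags: B1 = {2, 3}  B2 = {3, 4}  B3 = {1, 2}
Tree: B1–B2, B1–B3

Every bag has size at most 2, so the width is 2 − 1 = 1 and tw(G) ≤ 1. Since G has at least one edge (e.g. 3–2), it is not an edgeless graph, so tw(G) ≥ 1. Combining the bounds, tw(G) = 1.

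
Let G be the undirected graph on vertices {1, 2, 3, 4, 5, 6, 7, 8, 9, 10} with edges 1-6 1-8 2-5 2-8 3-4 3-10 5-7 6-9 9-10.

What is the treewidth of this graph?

1

A width-1 tree decomposition is:
Bags: B1 = {5, 7}  B2 = {2, 5}  B3 = {2, 8}  B4 = {1, 8}  B5 = {1, 6}  B6 = {6, 9}  B7 = {9, 10}  B8 = {3, 10}  B9 = {3, 4}
Tree: B1–B2, B2–B3, B3–B4, B4–B5, B5–B6, B6–B7, B7–B8, B8–B9
Each bag holds 2 vertices, so the decomposition has width 1, which upper-bounds the treewidth. Since G has at least one edge (e.g. 7–5), it is not an edgeless graph, so tw(G) ≥ 1. Hence tw(G) = 1 exactly.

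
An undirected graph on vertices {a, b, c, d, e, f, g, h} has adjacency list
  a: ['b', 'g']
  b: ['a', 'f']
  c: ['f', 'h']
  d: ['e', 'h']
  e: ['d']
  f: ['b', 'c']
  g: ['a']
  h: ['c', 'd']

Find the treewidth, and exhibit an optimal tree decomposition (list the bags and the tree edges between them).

Treewidth 1.
One such decomposition:
Bags: B1 = {a, g}  B2 = {a, b}  B3 = {b, f}  B4 = {c, f}  B5 = {c, h}  B6 = {d, h}  B7 = {d, e}
Tree: B1–B2, B2–B3, B3–B4, B4–B5, B5–B6, B6–B7

The largest bag has 2 vertices, giving width 1; this decomposition certifies tw(G) ≤ 1. Any graph with an edge has treewidth ≥ 1, and G has the edge g–a. Combining the bounds, tw(G) = 1.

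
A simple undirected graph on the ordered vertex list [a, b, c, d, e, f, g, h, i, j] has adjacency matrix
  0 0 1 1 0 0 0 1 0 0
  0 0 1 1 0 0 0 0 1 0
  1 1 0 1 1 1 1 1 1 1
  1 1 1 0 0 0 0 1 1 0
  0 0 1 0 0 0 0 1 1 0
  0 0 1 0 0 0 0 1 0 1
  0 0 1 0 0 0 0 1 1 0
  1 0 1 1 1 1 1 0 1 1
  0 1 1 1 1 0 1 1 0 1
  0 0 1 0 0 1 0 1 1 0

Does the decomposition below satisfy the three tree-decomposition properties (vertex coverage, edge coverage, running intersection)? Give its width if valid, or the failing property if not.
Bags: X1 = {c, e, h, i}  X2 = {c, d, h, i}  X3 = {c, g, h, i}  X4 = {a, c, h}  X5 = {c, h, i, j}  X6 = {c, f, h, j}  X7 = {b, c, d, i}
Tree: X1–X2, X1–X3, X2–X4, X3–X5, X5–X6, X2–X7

A tree decomposition must satisfy three properties: every vertex lies in some bag; for every edge, both endpoints lie together in some bag; and for every vertex, the bags containing it form a connected subtree. Here edge (d,a) lies in no bag, so the decomposition is invalid.

No — edge (d,a) lies in no bag.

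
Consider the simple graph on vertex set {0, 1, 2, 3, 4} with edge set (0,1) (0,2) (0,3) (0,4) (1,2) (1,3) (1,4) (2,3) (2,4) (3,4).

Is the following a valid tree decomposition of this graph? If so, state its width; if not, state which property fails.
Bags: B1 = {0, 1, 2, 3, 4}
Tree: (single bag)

Every vertex of G appears in some bag (union = {0, 1, 2, 3, 4}); every edge is covered by a bag; and for each vertex v the set of bags containing v is connected in the bag tree. The decomposition is therefore valid. The largest bag has 5 vertices, so the width is 4.

Yes; width 4.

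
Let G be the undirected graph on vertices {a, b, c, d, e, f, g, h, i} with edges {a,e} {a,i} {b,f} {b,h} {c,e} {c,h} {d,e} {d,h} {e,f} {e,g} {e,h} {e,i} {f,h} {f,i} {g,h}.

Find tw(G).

2

A width-2 tree decomposition is:
Bags: B1 = {e, f, h}  B2 = {d, e, h}  B3 = {e, f, i}  B4 = {e, g, h}  B5 = {a, e, i}  B6 = {c, e, h}  B7 = {b, f, h}
Tree: B1–B2, B1–B3, B1–B4, B3–B5, B2–B6, B1–B7
Each bag holds 3 vertices, so the decomposition has width 2, which upper-bounds the treewidth. On the other hand G contains the 3-clique {d, e, h}. A clique must lie in a single bag of any decomposition, so no decomposition can have width below 2. Therefore the treewidth is 2.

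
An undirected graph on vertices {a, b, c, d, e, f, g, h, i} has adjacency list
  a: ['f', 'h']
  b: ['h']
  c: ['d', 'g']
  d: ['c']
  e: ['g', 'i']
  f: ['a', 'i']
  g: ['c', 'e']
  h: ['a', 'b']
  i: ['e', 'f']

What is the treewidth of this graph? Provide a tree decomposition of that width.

Each bag holds 2 vertices, so the decomposition has width 1, which upper-bounds the treewidth. G has an edge, so its treewidth is at least 1. The upper and lower bounds meet at 1, so that is the treewidth.

Treewidth 1.
One optimal decomposition is:
Bags: B1 = {b, h}  B2 = {a, h}  B3 = {a, f}  B4 = {f, i}  B5 = {e, i}  B6 = {e, g}  B7 = {c, g}  B8 = {c, d}
Tree: B1–B2, B2–B3, B3–B4, B4–B5, B5–B6, B6–B7, B7–B8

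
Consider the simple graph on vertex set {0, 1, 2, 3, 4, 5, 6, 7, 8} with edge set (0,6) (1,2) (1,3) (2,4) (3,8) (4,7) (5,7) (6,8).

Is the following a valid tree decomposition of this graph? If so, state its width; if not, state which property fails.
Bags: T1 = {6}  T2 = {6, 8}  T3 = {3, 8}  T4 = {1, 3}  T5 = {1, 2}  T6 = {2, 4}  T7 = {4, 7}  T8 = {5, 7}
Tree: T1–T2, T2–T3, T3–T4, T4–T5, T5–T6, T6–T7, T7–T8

A tree decomposition must satisfy three properties: every vertex lies in some bag; for every edge, both endpoints lie together in some bag; and for every vertex, the bags containing it form a connected subtree. Here vertex 0 appears in no bag, so the decomposition is invalid.

No — vertex 0 appears in no bag.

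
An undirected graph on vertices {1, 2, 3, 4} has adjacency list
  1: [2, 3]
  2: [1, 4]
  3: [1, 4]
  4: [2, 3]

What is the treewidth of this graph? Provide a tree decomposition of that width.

Every bag has size at most 3, so the width is 3 − 1 = 2 and tw(G) ≤ 2. For the lower bound, G contains the cycle 2–1–3–4–2, so G is not a forest; only forests have treewidth ≤ 1, hence tw(G) ≥ 2. Therefore the treewidth is 2.

Treewidth 2.
One optimal decomposition is:
Bags: B1 = {1, 2, 3}  B2 = {2, 3, 4}
Tree: B1–B2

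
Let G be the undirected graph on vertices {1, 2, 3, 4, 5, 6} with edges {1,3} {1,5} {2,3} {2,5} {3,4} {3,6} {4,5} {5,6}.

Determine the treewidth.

2

A width-2 tree decomposition is:
Bags: B1 = {2, 3, 5}  B2 = {1, 3, 5}  B3 = {3, 4, 5}  B4 = {3, 5, 6}
Tree: B1–B2, B2–B3, B3–B4
Each bag holds 3 vertices, so the decomposition has width 2, which upper-bounds the treewidth. For the lower bound, G contains the cycle 2–5–1–3–2, so G is not a forest; only forests have treewidth ≤ 1, hence tw(G) ≥ 2. The upper and lower bounds meet at 2, so that is the treewidth.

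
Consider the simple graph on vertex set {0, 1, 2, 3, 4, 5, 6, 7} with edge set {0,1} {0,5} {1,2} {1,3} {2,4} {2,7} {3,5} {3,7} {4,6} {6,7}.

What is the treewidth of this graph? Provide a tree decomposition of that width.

Every bag has size at most 3, so the width is 3 − 1 = 2 and tw(G) ≤ 2. Since 5–0–1–3–5 is a cycle in G, G is not acyclic. Forests are exactly the graphs of treewidth ≤ 1, so tw(G) ≥ 2. The upper and lower bounds meet at 2, so that is the treewidth.

Treewidth 2.
One optimal decomposition is:
Bags: B1 = {0, 3, 5}  B2 = {0, 1, 3}  B3 = {1, 3, 7}  B4 = {1, 2, 7}  B5 = {2, 6, 7}  B6 = {2, 4, 6}
Tree: B1–B2, B2–B3, B3–B4, B4–B5, B5–B6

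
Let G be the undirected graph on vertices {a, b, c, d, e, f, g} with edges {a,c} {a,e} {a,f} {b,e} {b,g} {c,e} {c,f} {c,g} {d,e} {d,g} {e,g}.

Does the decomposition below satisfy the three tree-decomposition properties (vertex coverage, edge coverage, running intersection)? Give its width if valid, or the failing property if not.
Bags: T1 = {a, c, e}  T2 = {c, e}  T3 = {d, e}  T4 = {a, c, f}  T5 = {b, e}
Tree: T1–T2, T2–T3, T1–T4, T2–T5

A tree decomposition must satisfy three properties: every vertex lies in some bag; for every edge, both endpoints lie together in some bag; and for every vertex, the bags containing it form a connected subtree. Here vertex g appears in no bag, so the decomposition is invalid.

No — vertex g appears in no bag.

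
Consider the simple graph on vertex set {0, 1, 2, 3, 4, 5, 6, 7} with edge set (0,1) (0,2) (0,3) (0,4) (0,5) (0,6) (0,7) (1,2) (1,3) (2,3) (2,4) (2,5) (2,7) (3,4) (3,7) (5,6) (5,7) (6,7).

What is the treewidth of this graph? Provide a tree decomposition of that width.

The largest bag has 4 vertices, giving width 3; this decomposition certifies tw(G) ≤ 3. On the other hand G contains the 4-clique {0, 1, 2, 3}. A clique must lie in a single bag of any decomposition, so no decomposition can have width below 3. Combining the bounds, tw(G) = 3.

Treewidth 3.
One such decomposition:
Bags: B1 = {0, 2, 5, 7}  B2 = {0, 5, 6, 7}  B3 = {0, 2, 3, 7}  B4 = {0, 1, 2, 3}  B5 = {0, 2, 3, 4}
Tree: B1–B2, B1–B3, B3–B4, B4–B5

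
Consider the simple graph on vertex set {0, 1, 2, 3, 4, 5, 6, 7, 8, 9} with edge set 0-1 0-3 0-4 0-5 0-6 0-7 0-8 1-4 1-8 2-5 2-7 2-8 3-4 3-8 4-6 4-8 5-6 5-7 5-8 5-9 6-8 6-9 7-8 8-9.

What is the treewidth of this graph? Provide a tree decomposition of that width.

Treewidth 3.
One optimal decomposition is:
Bags: B1 = {2, 5, 7, 8}  B2 = {0, 5, 7, 8}  B3 = {0, 5, 6, 8}  B4 = {0, 4, 6, 8}  B5 = {0, 1, 4, 8}  B6 = {5, 6, 8, 9}  B7 = {0, 3, 4, 8}
Tree: B1–B2, B2–B3, B3–B4, B4–B5, B3–B6, B4–B7

Every bag has size at most 4, so the width is 4 − 1 = 3 and tw(G) ≤ 3. Conversely, {0, 1, 4, 8} is a clique of size 4, and the vertices of any clique must share a bag in every tree decomposition; so some bag has ≥ 4 vertices and tw(G) ≥ 3. The upper and lower bounds meet at 3, so that is the treewidth.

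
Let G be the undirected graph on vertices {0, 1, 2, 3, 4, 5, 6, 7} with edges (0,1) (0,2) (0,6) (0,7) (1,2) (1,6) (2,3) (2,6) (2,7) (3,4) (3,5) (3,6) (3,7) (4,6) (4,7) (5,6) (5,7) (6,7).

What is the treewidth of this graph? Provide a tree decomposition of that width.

Each bag holds 4 vertices, so the decomposition has width 3, which upper-bounds the treewidth. Conversely, {0, 1, 2, 6} is a clique of size 4, and the vertices of any clique must share a bag in every tree decomposition; so some bag has ≥ 4 vertices and tw(G) ≥ 3. Therefore the treewidth is 3.

Treewidth 3.
One such decomposition:
Bags: B1 = {0, 2, 6, 7}  B2 = {0, 1, 2, 6}  B3 = {2, 3, 6, 7}  B4 = {3, 4, 6, 7}  B5 = {3, 5, 6, 7}
Tree: B1–B2, B1–B3, B3–B4, B4–B5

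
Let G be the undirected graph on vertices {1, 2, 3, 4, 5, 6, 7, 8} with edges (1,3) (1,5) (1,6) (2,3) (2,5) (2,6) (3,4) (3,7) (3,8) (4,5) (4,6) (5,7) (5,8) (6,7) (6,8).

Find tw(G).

3

A width-3 tree decomposition is:
Bags: B1 = {3, 5, 6, 7}  B2 = {2, 3, 5, 6}  B3 = {1, 3, 5, 6}  B4 = {3, 4, 5, 6}  B5 = {3, 5, 6, 8}
Tree: B1–B2, B2–B3, B3–B4, B4–B5
Every bag has size at most 4, so the width is 4 − 1 = 3 and tw(G) ≤ 3. For the lower bound: the 4 vertex sets {5,7}, {2,6}, {3}, {1} are disjoint, each induces a connected subgraph, and every pair is joined by at least one edge of G. Contracting each set to a single vertex therefore yields K_{4} as a minor, and since treewidth is minor-monotone, tw(G) ≥ tw(K_{4}) = 3. Therefore the treewidth is 3.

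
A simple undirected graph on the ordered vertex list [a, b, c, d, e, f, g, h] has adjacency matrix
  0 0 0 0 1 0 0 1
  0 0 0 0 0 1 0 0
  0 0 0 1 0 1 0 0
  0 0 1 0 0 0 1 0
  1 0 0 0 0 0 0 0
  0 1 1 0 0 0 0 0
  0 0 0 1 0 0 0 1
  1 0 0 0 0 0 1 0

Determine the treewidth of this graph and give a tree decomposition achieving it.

Every bag has size at most 2, so the width is 2 − 1 = 1 and tw(G) ≤ 1. Since G has at least one edge (e.g. b–f), it is not an edgeless graph, so tw(G) ≥ 1. Combining the bounds, tw(G) = 1.

Treewidth 1.
Bags: B1 = {b, f}  B2 = {c, f}  B3 = {c, d}  B4 = {d, g}  B5 = {g, h}  B6 = {a, h}  B7 = {a, e}
Tree: B1–B2, B2–B3, B3–B4, B4–B5, B5–B6, B6–B7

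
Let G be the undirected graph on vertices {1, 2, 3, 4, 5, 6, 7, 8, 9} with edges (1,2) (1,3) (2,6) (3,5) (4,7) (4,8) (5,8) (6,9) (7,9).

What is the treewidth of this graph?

2

A width-2 tree decomposition is:
Bags: B1 = {4, 7, 9}  B2 = {4, 6, 9}  B3 = {2, 4, 6}  B4 = {1, 2, 4}  B5 = {1, 3, 4}  B6 = {3, 4, 5}  B7 = {4, 5, 8}
Tree: B1–B2, B2–B3, B3–B4, B4–B5, B5–B6, B6–B7
Every bag has size at most 3, so the width is 3 − 1 = 2 and tw(G) ≤ 2. For the lower bound, G contains the cycle 4–7–9–6–2–1–3–5–8–4, so G is not a forest; only forests have treewidth ≤ 1, hence tw(G) ≥ 2. Combining the bounds, tw(G) = 2.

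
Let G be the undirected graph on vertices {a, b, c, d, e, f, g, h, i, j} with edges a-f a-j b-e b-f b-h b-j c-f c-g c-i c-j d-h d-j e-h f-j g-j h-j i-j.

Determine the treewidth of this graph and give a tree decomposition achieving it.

Every bag has size at most 3, so the width is 3 − 1 = 2 and tw(G) ≤ 2. On the other hand G contains the 3-clique {d, h, j}. A clique must lie in a single bag of any decomposition, so no decomposition can have width below 2. Combining the bounds, tw(G) = 2.

Treewidth 2.
One optimal decomposition is:
Bags: B1 = {c, f, j}  B2 = {b, f, j}  B3 = {b, h, j}  B4 = {c, i, j}  B5 = {d, h, j}  B6 = {a, f, j}  B7 = {c, g, j}  B8 = {b, e, h}
Tree: B1–B2, B2–B3, B1–B4, B3–B5, B2–B6, B1–B7, B3–B8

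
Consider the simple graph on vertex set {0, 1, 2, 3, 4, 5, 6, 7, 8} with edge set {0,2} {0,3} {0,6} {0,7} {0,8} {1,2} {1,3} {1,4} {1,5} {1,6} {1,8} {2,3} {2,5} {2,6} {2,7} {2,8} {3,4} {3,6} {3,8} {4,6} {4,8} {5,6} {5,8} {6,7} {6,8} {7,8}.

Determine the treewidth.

4

A width-4 tree decomposition is:
Bags: B1 = {1, 2, 3, 6, 8}  B2 = {0, 2, 3, 6, 8}  B3 = {1, 2, 5, 6, 8}  B4 = {1, 3, 4, 6, 8}  B5 = {0, 2, 6, 7, 8}
Tree: B1–B2, B1–B3, B1–B4, B2–B5
The largest bag has 5 vertices, giving width 4; this decomposition certifies tw(G) ≤ 4. For the lower bound, the 5 vertices {0, 2, 3, 6, 8} are pairwise adjacent, and any tree decomposition puts a clique entirely inside one bag — forcing width ≥ 4. Combining the bounds, tw(G) = 4.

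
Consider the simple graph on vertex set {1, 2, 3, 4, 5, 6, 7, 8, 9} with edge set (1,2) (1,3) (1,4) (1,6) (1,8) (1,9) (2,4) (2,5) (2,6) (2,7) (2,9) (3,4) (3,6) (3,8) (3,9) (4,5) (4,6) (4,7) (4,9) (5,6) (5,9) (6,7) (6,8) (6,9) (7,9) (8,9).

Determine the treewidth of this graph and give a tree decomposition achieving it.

Every bag has size at most 5, so the width is 5 − 1 = 4 and tw(G) ≤ 4. On the other hand G contains the 5-clique {1, 3, 6, 8, 9}. A clique must lie in a single bag of any decomposition, so no decomposition can have width below 4. Combining the bounds, tw(G) = 4.

Treewidth 4.
One such decomposition:
Bags: B1 = {1, 2, 4, 6, 9}  B2 = {1, 3, 4, 6, 9}  B3 = {1, 3, 6, 8, 9}  B4 = {2, 4, 6, 7, 9}  B5 = {2, 4, 5, 6, 9}
Tree: B1–B2, B2–B3, B1–B4, B1–B5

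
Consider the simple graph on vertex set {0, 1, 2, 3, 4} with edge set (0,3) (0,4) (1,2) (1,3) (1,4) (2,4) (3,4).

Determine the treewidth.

A width-2 tree decomposition is:
Bags: B1 = {0, 3, 4}  B2 = {1, 3, 4}  B3 = {1, 2, 4}
Tree: B1–B2, B2–B3
Every bag has size at most 3, so the width is 3 − 1 = 2 and tw(G) ≤ 2. On the other hand G contains the 3-clique {0, 3, 4}. A clique must lie in a single bag of any decomposition, so no decomposition can have width below 2. Combining the bounds, tw(G) = 2.

2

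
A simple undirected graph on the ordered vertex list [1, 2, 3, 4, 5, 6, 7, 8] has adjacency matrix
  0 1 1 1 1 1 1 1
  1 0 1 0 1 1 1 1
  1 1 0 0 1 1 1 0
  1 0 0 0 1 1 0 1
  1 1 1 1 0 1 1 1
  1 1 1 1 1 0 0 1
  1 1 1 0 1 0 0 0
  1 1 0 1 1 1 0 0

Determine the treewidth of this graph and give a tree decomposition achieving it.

Treewidth 4.
One such decomposition:
Bags: B1 = {1, 2, 5, 6, 8}  B2 = {1, 2, 3, 5, 6}  B3 = {1, 4, 5, 6, 8}  B4 = {1, 2, 3, 5, 7}
Tree: B1–B2, B1–B3, B2–B4

The largest bag has 5 vertices, giving width 4; this decomposition certifies tw(G) ≤ 4. For the lower bound, the 5 vertices {1, 2, 5, 6, 8} are pairwise adjacent, and any tree decomposition puts a clique entirely inside one bag — forcing width ≥ 4. Therefore the treewidth is 4.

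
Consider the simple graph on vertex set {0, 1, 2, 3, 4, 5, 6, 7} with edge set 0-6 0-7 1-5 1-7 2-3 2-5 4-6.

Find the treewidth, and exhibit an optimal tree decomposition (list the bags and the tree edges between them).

The largest bag has 2 vertices, giving width 1; this decomposition certifies tw(G) ≤ 1. Since G has at least one edge (e.g. 3–2), it is not an edgeless graph, so tw(G) ≥ 1. Combining the bounds, tw(G) = 1.

Treewidth 1.
Bags: B1 = {2, 3}  B2 = {2, 5}  B3 = {1, 5}  B4 = {1, 7}  B5 = {0, 7}  B6 = {0, 6}  B7 = {4, 6}
Tree: B1–B2, B2–B3, B3–B4, B4–B5, B5–B6, B6–B7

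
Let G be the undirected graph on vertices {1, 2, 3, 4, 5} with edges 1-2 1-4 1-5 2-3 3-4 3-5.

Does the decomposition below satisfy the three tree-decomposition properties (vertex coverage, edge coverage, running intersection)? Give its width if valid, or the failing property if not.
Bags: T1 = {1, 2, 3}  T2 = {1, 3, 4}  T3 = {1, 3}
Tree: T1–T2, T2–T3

A tree decomposition must satisfy three properties: every vertex lies in some bag; for every edge, both endpoints lie together in some bag; and for every vertex, the bags containing it form a connected subtree. Here vertex 5 appears in no bag, so the decomposition is invalid.

No — vertex 5 appears in no bag.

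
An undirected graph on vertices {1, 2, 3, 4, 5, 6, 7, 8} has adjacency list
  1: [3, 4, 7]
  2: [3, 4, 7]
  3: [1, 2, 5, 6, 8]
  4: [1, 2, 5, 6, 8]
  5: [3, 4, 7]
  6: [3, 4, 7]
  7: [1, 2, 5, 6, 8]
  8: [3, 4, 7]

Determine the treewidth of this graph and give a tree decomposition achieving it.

Every bag has size at most 4, so the width is 4 − 1 = 3 and tw(G) ≤ 3. For the lower bound: the 4 vertex sets {1,7}, {4,6}, {3}, {5} are disjoint, each induces a connected subgraph, and every pair is joined by at least one edge of G. Contracting each set to a single vertex therefore yields K_{4} as a minor, and since treewidth is minor-monotone, tw(G) ≥ tw(K_{4}) = 3. The upper and lower bounds meet at 3, so that is the treewidth.

Treewidth 3.
One optimal decomposition is:
Bags: B1 = {1, 3, 4, 7}  B2 = {3, 4, 6, 7}  B3 = {3, 4, 5, 7}  B4 = {3, 4, 7, 8}  B5 = {2, 3, 4, 7}
Tree: B1–B2, B2–B3, B3–B4, B4–B5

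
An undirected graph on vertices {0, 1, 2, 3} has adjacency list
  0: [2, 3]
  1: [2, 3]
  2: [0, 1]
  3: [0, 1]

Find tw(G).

2

A width-2 tree decomposition is:
Bags: B1 = {1, 2, 3}  B2 = {0, 2, 3}
Tree: B1–B2
Every bag has size at most 3, so the width is 3 − 1 = 2 and tw(G) ≤ 2. Since 3–1–2–0–3 is a cycle in G, G is not acyclic. Forests are exactly the graphs of treewidth ≤ 1, so tw(G) ≥ 2. Hence tw(G) = 2 exactly.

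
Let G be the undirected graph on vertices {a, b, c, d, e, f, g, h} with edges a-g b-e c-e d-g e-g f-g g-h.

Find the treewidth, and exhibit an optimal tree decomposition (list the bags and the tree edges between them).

The largest bag has 2 vertices, giving width 1; this decomposition certifies tw(G) ≤ 1. Any graph with an edge has treewidth ≥ 1, and G has the edge e–g. Combining the bounds, tw(G) = 1.

Treewidth 1.
Bags: B1 = {e, g}  B2 = {a, g}  B3 = {f, g}  B4 = {d, g}  B5 = {b, e}  B6 = {c, e}  B7 = {g, h}
Tree: B1–B2, B1–B3, B3–B4, B1–B5, B5–B6, B3–B7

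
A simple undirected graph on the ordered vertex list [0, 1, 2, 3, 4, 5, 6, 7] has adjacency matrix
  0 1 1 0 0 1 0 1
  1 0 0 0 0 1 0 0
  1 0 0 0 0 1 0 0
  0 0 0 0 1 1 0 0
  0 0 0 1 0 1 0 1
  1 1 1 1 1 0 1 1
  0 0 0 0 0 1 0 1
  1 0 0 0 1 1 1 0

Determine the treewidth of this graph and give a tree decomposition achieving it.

Treewidth 2.
Bags: B1 = {0, 2, 5}  B2 = {0, 5, 7}  B3 = {4, 5, 7}  B4 = {5, 6, 7}  B5 = {3, 4, 5}  B6 = {0, 1, 5}
Tree: B1–B2, B2–B3, B2–B4, B3–B5, B2–B6

Every bag has size at most 3, so the width is 3 − 1 = 2 and tw(G) ≤ 2. Conversely, {0, 1, 5} is a clique of size 3, and the vertices of any clique must share a bag in every tree decomposition; so some bag has ≥ 3 vertices and tw(G) ≥ 2. Therefore the treewidth is 2.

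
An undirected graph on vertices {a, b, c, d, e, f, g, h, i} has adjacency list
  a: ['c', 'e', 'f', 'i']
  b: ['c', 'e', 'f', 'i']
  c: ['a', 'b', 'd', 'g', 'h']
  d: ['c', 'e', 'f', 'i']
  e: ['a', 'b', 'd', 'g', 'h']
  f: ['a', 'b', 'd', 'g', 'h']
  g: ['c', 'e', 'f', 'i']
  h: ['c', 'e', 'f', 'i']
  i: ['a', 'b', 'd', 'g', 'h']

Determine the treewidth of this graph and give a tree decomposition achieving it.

Every bag has size at most 5, so the width is 5 − 1 = 4 and tw(G) ≤ 4. For the lower bound: the 5 vertex sets {b,c}, {h,i}, {e,g}, {f}, {a} are disjoint, each induces a connected subgraph, and every pair is joined by at least one edge of G. Contracting each set to a single vertex therefore yields K_{5} as a minor, and since treewidth is minor-monotone, tw(G) ≥ tw(K_{5}) = 4. Combining the bounds, tw(G) = 4.

Treewidth 4.
One such decomposition:
Bags: B1 = {b, c, e, f, i}  B2 = {c, e, f, h, i}  B3 = {c, e, f, g, i}  B4 = {a, c, e, f, i}  B5 = {c, d, e, f, i}
Tree: B1–B2, B2–B3, B3–B4, B4–B5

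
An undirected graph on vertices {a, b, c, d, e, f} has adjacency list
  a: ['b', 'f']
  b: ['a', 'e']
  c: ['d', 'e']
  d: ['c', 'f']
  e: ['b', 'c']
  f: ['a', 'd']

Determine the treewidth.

2

A width-2 tree decomposition is:
Bags: B1 = {c, d, e}  B2 = {d, e, f}  B3 = {a, e, f}  B4 = {a, b, e}
Tree: B1–B2, B2–B3, B3–B4
The largest bag has 3 vertices, giving width 2; this decomposition certifies tw(G) ≤ 2. For the lower bound, G contains the cycle e–c–d–f–a–b–e, so G is not a forest; only forests have treewidth ≤ 1, hence tw(G) ≥ 2. The upper and lower bounds meet at 2, so that is the treewidth.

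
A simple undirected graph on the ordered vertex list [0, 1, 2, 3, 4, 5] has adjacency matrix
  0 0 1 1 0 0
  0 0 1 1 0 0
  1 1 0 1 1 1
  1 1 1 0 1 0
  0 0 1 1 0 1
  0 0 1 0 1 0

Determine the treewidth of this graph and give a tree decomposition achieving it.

Each bag holds 3 vertices, so the decomposition has width 2, which upper-bounds the treewidth. For the lower bound, the 3 vertices {0, 2, 3} are pairwise adjacent, and any tree decomposition puts a clique entirely inside one bag — forcing width ≥ 2. Hence tw(G) = 2 exactly.

Treewidth 2.
One such decomposition:
Bags: B1 = {2, 3, 4}  B2 = {0, 2, 3}  B3 = {2, 4, 5}  B4 = {1, 2, 3}
Tree: B1–B2, B1–B3, B1–B4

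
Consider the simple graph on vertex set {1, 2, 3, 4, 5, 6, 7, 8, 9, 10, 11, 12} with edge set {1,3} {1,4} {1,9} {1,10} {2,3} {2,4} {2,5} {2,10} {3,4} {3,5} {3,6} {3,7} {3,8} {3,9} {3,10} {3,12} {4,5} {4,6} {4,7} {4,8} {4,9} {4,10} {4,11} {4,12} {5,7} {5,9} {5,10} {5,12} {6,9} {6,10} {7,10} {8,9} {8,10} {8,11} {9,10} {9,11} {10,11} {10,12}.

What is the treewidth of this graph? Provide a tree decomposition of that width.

The largest bag has 5 vertices, giving width 4; this decomposition certifies tw(G) ≤ 4. On the other hand G contains the 5-clique {4, 8, 9, 10, 11}. A clique must lie in a single bag of any decomposition, so no decomposition can have width below 4. Therefore the treewidth is 4.

Treewidth 4.
Bags: B1 = {3, 4, 5, 9, 10}  B2 = {1, 3, 4, 9, 10}  B3 = {2, 3, 4, 5, 10}  B4 = {3, 4, 8, 9, 10}  B5 = {3, 4, 5, 7, 10}  B6 = {4, 8, 9, 10, 11}  B7 = {3, 4, 6, 9, 10}  B8 = {3, 4, 5, 10, 12}
Tree: B1–B2, B1–B3, B1–B4, B3–B5, B4–B6, B1–B7, B1–B8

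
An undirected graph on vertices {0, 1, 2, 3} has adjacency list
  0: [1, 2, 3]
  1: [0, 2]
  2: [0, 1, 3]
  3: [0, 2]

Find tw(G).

2

A width-2 tree decomposition is:
Bags: B1 = {0, 2, 3}  B2 = {0, 1, 2}
Tree: B1–B2
The largest bag has 3 vertices, giving width 2; this decomposition certifies tw(G) ≤ 2. Conversely, {0, 1, 2} is a clique of size 3, and the vertices of any clique must share a bag in every tree decomposition; so some bag has ≥ 3 vertices and tw(G) ≥ 2. The upper and lower bounds meet at 2, so that is the treewidth.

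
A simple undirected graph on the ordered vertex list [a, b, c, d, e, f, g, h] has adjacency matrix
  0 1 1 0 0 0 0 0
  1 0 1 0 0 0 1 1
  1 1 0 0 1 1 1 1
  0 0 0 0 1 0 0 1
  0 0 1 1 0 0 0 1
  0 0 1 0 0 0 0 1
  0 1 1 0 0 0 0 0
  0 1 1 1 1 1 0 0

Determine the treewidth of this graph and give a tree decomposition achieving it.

Treewidth 2.
One optimal decomposition is:
Bags: B1 = {c, e, h}  B2 = {b, c, h}  B3 = {c, f, h}  B4 = {d, e, h}  B5 = {a, b, c}  B6 = {b, c, g}
Tree: B1–B2, B2–B3, B1–B4, B2–B5, B5–B6

Every bag has size at most 3, so the width is 3 − 1 = 2 and tw(G) ≤ 2. Conversely, {d, e, h} is a clique of size 3, and the vertices of any clique must share a bag in every tree decomposition; so some bag has ≥ 3 vertices and tw(G) ≥ 2. Combining the bounds, tw(G) = 2.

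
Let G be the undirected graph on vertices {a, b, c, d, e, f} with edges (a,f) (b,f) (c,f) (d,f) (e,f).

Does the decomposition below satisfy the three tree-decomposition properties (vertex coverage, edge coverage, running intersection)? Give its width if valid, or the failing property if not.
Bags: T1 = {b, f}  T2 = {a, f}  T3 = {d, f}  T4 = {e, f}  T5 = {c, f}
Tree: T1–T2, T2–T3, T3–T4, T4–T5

Checking the three conditions: (i) the bags cover all of {a, b, c, d, e, f}; (ii) for each edge, some bag contains both endpoints; (iii) the bags containing any fixed vertex form a subtree. All hold, so the decomposition is valid with width 2 − 1 = 1.

Yes; width 1.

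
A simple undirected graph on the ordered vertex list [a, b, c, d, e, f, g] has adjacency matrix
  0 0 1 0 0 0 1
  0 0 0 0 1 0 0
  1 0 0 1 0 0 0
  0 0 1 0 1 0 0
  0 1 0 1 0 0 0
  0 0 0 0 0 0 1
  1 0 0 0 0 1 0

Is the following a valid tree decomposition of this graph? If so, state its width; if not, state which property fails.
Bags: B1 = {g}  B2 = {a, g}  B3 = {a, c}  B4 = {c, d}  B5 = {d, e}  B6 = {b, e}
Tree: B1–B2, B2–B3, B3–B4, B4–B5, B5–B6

No — vertex f appears in no bag.

A tree decomposition must satisfy three properties: every vertex lies in some bag; for every edge, both endpoints lie together in some bag; and for every vertex, the bags containing it form a connected subtree. Here vertex f appears in no bag, so the decomposition is invalid.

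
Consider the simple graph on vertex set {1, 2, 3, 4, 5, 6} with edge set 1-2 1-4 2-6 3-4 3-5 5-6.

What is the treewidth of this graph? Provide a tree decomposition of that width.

Treewidth 2.
One such decomposition:
Bags: B1 = {1, 2, 6}  B2 = {1, 5, 6}  B3 = {1, 3, 5}  B4 = {1, 3, 4}
Tree: B1–B2, B2–B3, B3–B4

Each bag holds 3 vertices, so the decomposition has width 2, which upper-bounds the treewidth. Since 1–2–6–5–3–4–1 is a cycle in G, G is not acyclic. Forests are exactly the graphs of treewidth ≤ 1, so tw(G) ≥ 2. The upper and lower bounds meet at 2, so that is the treewidth.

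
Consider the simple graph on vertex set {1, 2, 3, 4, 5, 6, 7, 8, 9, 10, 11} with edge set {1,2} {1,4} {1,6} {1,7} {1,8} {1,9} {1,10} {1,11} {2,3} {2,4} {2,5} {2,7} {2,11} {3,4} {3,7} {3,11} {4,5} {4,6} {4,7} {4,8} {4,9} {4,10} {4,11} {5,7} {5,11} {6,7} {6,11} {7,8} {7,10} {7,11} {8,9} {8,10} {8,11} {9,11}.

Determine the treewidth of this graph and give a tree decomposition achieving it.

Treewidth 4.
Bags: B1 = {1, 4, 6, 7, 11}  B2 = {1, 2, 4, 7, 11}  B3 = {1, 4, 7, 8, 11}  B4 = {1, 4, 8, 9, 11}  B5 = {2, 4, 5, 7, 11}  B6 = {1, 4, 7, 8, 10}  B7 = {2, 3, 4, 7, 11}
Tree: B1–B2, B2–B3, B3–B4, B2–B5, B3–B6, B2–B7

Each bag holds 5 vertices, so the decomposition has width 4, which upper-bounds the treewidth. Conversely, {1, 4, 8, 9, 11} is a clique of size 5, and the vertices of any clique must share a bag in every tree decomposition; so some bag has ≥ 5 vertices and tw(G) ≥ 4. Combining the bounds, tw(G) = 4.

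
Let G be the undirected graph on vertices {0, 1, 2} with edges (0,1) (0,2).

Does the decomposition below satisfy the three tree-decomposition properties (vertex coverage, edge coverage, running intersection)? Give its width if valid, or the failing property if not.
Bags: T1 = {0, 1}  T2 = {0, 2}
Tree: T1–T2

Vertex coverage: the bags together contain {0, 1, 2}, the full vertex set. Edge coverage: each edge of G has both endpoints in at least one bag. Running intersection: for every vertex, the bags containing it form a connected subtree. All three properties hold, so this is a valid tree decomposition of width max|bag| − 1 = 1, and hence tw(G) ≤ 1.

Yes; width 1.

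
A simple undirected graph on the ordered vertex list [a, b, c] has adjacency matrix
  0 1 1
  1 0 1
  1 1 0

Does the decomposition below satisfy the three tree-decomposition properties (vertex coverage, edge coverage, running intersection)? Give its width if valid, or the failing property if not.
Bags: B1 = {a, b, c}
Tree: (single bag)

Yes; width 2.

Checking the three conditions: (i) the bags cover all of {a, b, c}; (ii) for each edge, some bag contains both endpoints; (iii) the bags containing any fixed vertex form a subtree. All hold, so the decomposition is valid with width 3 − 1 = 2.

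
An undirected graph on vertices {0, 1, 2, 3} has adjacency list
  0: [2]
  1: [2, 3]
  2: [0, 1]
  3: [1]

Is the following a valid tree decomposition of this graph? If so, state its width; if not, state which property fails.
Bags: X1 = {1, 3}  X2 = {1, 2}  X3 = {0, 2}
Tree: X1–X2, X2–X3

Every vertex of G appears in some bag (union = {0, 1, 2, 3}); every edge is covered by a bag; and for each vertex v the set of bags containing v is connected in the bag tree. The decomposition is therefore valid. The largest bag has 2 vertices, so the width is 1.

Yes; width 1.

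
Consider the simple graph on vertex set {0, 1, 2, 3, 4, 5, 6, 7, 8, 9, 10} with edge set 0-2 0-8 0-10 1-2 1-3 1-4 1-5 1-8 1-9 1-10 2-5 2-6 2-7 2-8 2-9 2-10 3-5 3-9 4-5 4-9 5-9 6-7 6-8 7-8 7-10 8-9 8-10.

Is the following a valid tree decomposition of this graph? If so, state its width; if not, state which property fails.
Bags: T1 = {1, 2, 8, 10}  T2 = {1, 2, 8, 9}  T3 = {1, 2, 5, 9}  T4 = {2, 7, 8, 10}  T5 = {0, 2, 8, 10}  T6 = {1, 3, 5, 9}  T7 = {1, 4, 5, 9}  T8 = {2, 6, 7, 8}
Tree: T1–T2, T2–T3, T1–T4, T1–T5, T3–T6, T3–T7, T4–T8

Yes; width 3.

Vertex coverage: the bags together contain {0, 1, 2, 3, 4, 5, 6, 7, 8, 9, 10}, the full vertex set. Edge coverage: each edge of G has both endpoints in at least one bag. Running intersection: for every vertex, the bags containing it form a connected subtree. All three properties hold, so this is a valid tree decomposition of width max|bag| − 1 = 3, and hence tw(G) ≤ 3.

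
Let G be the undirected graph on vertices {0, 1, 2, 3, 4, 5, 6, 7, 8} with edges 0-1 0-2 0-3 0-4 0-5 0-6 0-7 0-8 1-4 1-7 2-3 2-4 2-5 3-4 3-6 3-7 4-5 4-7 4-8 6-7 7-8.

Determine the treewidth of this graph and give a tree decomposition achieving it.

Treewidth 3.
One optimal decomposition is:
Bags: B1 = {0, 3, 4, 7}  B2 = {0, 3, 6, 7}  B3 = {0, 4, 7, 8}  B4 = {0, 2, 3, 4}  B5 = {0, 2, 4, 5}  B6 = {0, 1, 4, 7}
Tree: B1–B2, B1–B3, B1–B4, B4–B5, B1–B6

Each bag holds 4 vertices, so the decomposition has width 3, which upper-bounds the treewidth. Conversely, {0, 2, 3, 4} is a clique of size 4, and the vertices of any clique must share a bag in every tree decomposition; so some bag has ≥ 4 vertices and tw(G) ≥ 3. Hence tw(G) = 3 exactly.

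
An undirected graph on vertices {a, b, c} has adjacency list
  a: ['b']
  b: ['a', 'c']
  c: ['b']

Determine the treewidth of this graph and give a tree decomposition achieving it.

Treewidth 1.
One such decomposition:
Bags: B1 = {a, b}  B2 = {b, c}
Tree: B1–B2

The largest bag has 2 vertices, giving width 1; this decomposition certifies tw(G) ≤ 1. Since G has at least one edge (e.g. a–b), it is not an edgeless graph, so tw(G) ≥ 1. Hence tw(G) = 1 exactly.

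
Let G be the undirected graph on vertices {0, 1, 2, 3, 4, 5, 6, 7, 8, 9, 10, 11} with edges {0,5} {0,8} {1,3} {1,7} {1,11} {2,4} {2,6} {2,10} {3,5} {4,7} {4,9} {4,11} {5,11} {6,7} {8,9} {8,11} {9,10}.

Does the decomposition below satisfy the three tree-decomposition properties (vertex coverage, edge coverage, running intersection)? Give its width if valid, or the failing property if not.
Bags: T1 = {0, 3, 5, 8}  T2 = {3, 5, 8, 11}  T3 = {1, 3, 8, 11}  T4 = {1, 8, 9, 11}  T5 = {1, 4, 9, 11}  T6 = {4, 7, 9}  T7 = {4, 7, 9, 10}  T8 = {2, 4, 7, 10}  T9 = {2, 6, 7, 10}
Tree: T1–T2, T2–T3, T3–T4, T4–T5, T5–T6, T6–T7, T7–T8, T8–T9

No — edge (1,7) lies in no bag.

A tree decomposition must satisfy three properties: every vertex lies in some bag; for every edge, both endpoints lie together in some bag; and for every vertex, the bags containing it form a connected subtree. Here edge (1,7) lies in no bag, so the decomposition is invalid.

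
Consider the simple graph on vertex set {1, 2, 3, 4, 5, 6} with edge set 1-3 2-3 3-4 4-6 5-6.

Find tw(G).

A width-1 tree decomposition is:
Bags: B1 = {3, 4}  B2 = {4, 6}  B3 = {1, 3}  B4 = {5, 6}  B5 = {2, 3}
Tree: B1–B2, B1–B3, B2–B4, B3–B5
Each bag holds 2 vertices, so the decomposition has width 1, which upper-bounds the treewidth. Since G has at least one edge (e.g. 3–4), it is not an edgeless graph, so tw(G) ≥ 1. Combining the bounds, tw(G) = 1.

1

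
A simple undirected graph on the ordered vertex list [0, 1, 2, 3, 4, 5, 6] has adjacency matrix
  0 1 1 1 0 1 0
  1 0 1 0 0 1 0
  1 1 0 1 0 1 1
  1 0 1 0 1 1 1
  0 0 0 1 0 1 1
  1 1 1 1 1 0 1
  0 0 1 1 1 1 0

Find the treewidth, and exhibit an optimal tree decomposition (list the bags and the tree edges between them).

Treewidth 3.
Bags: B1 = {3, 4, 5, 6}  B2 = {2, 3, 5, 6}  B3 = {0, 2, 3, 5}  B4 = {0, 1, 2, 5}
Tree: B1–B2, B2–B3, B3–B4

Every bag has size at most 4, so the width is 4 − 1 = 3 and tw(G) ≤ 3. On the other hand G contains the 4-clique {0, 1, 2, 5}. A clique must lie in a single bag of any decomposition, so no decomposition can have width below 3. The upper and lower bounds meet at 3, so that is the treewidth.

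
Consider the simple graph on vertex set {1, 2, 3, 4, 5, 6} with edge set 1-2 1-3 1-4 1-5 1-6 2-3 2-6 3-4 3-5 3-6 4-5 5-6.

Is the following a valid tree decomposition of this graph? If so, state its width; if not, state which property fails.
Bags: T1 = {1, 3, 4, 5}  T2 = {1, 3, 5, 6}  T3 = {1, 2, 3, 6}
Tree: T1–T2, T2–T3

Vertex coverage: the bags together contain {1, 2, 3, 4, 5, 6}, the full vertex set. Edge coverage: each edge of G has both endpoints in at least one bag. Running intersection: for every vertex, the bags containing it form a connected subtree. All three properties hold, so this is a valid tree decomposition of width max|bag| − 1 = 3, and hence tw(G) ≤ 3.

Yes; width 3.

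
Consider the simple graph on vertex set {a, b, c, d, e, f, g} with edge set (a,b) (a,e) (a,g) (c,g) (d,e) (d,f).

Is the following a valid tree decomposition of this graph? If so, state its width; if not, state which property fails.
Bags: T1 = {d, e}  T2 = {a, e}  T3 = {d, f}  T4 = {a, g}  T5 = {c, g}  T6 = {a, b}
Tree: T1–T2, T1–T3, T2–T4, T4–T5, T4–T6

Every vertex of G appears in some bag (union = {a, b, c, d, e, f, g}); every edge is covered by a bag; and for each vertex v the set of bags containing v is connected in the bag tree. The decomposition is therefore valid. The largest bag has 2 vertices, so the width is 1.

Yes; width 1.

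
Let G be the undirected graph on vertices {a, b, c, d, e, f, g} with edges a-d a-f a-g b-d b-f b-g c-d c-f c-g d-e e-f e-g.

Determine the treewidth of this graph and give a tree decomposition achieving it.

Treewidth 3.
One optimal decomposition is:
Bags: B1 = {d, e, f, g}  B2 = {a, d, f, g}  B3 = {b, d, f, g}  B4 = {c, d, f, g}
Tree: B1–B2, B2–B3, B3–B4

Every bag has size at most 4, so the width is 4 − 1 = 3 and tw(G) ≤ 3. For the lower bound: the 4 vertex sets {e,f}, {a,g}, {d}, {b} are disjoint, each induces a connected subgraph, and every pair is joined by at least one edge of G. Contracting each set to a single vertex therefore yields K_{4} as a minor, and since treewidth is minor-monotone, tw(G) ≥ tw(K_{4}) = 3. Combining the bounds, tw(G) = 3.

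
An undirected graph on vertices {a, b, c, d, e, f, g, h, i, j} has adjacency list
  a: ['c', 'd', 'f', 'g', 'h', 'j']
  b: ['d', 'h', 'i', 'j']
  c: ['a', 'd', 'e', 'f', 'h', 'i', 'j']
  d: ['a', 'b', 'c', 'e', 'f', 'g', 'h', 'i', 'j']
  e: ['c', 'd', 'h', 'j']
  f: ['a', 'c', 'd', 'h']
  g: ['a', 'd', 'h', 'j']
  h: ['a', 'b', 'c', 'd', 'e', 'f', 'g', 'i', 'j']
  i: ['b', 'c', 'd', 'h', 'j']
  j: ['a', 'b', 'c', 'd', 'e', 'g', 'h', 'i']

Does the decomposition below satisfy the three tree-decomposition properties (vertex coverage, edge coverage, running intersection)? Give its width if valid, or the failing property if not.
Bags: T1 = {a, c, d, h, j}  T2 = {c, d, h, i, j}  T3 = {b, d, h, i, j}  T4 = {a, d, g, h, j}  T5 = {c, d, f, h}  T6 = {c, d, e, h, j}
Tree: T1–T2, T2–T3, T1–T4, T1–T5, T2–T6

A tree decomposition must satisfy three properties: every vertex lies in some bag; for every edge, both endpoints lie together in some bag; and for every vertex, the bags containing it form a connected subtree. Here edge (a,f) lies in no bag, so the decomposition is invalid.

No — edge (a,f) lies in no bag.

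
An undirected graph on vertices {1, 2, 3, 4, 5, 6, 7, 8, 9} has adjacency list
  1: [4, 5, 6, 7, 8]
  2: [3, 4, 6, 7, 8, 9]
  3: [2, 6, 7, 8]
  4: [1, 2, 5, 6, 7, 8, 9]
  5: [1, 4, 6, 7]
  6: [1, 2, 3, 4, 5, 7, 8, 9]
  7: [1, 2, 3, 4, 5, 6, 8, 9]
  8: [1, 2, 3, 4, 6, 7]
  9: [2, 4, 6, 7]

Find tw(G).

4

A width-4 tree decomposition is:
Bags: B1 = {2, 4, 6, 7, 8}  B2 = {1, 4, 6, 7, 8}  B3 = {2, 4, 6, 7, 9}  B4 = {1, 4, 5, 6, 7}  B5 = {2, 3, 6, 7, 8}
Tree: B1–B2, B1–B3, B2–B4, B1–B5
The largest bag has 5 vertices, giving width 4; this decomposition certifies tw(G) ≤ 4. For the lower bound, the 5 vertices {2, 3, 6, 7, 8} are pairwise adjacent, and any tree decomposition puts a clique entirely inside one bag — forcing width ≥ 4. Hence tw(G) = 4 exactly.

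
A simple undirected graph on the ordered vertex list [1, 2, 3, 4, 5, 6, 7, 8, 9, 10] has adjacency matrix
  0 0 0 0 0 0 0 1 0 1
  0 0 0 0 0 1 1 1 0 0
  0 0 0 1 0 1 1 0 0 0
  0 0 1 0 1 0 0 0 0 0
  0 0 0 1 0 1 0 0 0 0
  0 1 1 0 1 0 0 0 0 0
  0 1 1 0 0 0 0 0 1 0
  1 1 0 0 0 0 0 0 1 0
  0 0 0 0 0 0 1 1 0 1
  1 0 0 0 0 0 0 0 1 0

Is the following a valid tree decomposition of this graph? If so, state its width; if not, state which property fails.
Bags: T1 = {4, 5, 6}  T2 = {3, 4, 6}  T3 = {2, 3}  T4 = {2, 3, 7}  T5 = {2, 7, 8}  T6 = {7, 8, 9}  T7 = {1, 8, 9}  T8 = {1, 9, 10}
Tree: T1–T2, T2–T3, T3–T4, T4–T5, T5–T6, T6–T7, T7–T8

No — edge (6,2) lies in no bag.

A tree decomposition must satisfy three properties: every vertex lies in some bag; for every edge, both endpoints lie together in some bag; and for every vertex, the bags containing it form a connected subtree. Here edge (6,2) lies in no bag, so the decomposition is invalid.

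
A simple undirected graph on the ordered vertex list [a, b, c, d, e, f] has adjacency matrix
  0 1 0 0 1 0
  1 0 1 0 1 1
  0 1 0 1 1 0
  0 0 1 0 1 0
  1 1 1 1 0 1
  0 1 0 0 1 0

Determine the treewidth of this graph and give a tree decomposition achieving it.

Every bag has size at most 3, so the width is 3 − 1 = 2 and tw(G) ≤ 2. On the other hand G contains the 3-clique {c, d, e}. A clique must lie in a single bag of any decomposition, so no decomposition can have width below 2. Hence tw(G) = 2 exactly.

Treewidth 2.
One optimal decomposition is:
Bags: B1 = {b, c, e}  B2 = {b, e, f}  B3 = {c, d, e}  B4 = {a, b, e}
Tree: B1–B2, B1–B3, B1–B4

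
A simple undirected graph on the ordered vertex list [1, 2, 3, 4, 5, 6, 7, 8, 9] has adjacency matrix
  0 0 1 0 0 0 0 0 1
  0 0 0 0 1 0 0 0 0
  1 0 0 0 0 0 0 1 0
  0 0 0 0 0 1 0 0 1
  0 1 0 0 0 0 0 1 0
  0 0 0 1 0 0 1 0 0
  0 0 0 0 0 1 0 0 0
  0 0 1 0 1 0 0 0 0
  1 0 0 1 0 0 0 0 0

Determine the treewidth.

A width-1 tree decomposition is:
Bags: B1 = {6, 7}  B2 = {4, 6}  B3 = {4, 9}  B4 = {1, 9}  B5 = {1, 3}  B6 = {3, 8}  B7 = {5, 8}  B8 = {2, 5}
Tree: B1–B2, B2–B3, B3–B4, B4–B5, B5–B6, B6–B7, B7–B8
The largest bag has 2 vertices, giving width 1; this decomposition certifies tw(G) ≤ 1. Since G has at least one edge (e.g. 7–6), it is not an edgeless graph, so tw(G) ≥ 1. Combining the bounds, tw(G) = 1.

1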